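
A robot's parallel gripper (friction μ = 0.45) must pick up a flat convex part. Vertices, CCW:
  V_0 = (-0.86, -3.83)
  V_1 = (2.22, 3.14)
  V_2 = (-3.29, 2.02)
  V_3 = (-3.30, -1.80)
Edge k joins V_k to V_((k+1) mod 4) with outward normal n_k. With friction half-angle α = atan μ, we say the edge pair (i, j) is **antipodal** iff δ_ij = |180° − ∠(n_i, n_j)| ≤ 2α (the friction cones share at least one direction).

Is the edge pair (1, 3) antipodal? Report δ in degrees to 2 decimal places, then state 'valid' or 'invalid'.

δ = 51.25°, invalid

α = atan 0.45 = 24.23°;  2α = 48.46°
edge 1: e_1 = (-5.51, -1.12);  n_1 = (-0.1992, +0.9800)
edge 3: e_3 = (+2.44, -2.03);  n_3 = (-0.6396, -0.7687)
∠(n_1, n_3) = 128.75°
δ = |180° − 128.75°| = 51.25°
51.25° > 2α = 48.46°  →  invalid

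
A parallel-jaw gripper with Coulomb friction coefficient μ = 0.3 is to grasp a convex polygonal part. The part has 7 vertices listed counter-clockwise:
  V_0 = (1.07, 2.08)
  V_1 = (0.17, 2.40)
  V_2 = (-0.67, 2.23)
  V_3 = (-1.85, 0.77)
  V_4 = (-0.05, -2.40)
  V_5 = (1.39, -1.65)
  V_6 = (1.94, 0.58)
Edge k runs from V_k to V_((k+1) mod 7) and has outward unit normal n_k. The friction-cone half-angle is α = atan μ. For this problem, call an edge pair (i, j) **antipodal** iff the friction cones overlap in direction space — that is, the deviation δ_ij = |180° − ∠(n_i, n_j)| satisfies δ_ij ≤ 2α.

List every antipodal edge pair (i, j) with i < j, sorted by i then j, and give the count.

α = atan 0.3 = 16.70°;  2α = 33.40°
n_0 = (+0.3350, +0.9422)
n_1 = (-0.1984, +0.9801)
n_2 = (-0.7777, +0.6286)
n_3 = (-0.8696, -0.4938)
n_4 = (+0.4619, -0.8869)
n_5 = (+0.9709, -0.2395)
n_6 = (+0.8650, +0.5017)
  (0,1): δ = 148.99°  ·
  (0,2): δ = 109.37°  ·
  (0,3): δ = 40.84°  ·
  (0,4): δ = 47.09°  ·
  (0,5): δ = 95.72°  ·
  (0,6): δ = 139.69°  ·
  (1,2): δ = 140.39°  ·
  (1,3): δ = 71.85°  ·
  (1,4): δ = 16.07°  ✓
  (1,5): δ = 64.70°  ·
  (1,6): δ = 108.67°  ·
  (2,3): δ = 111.47°  ·
  (2,4): δ = 23.54°  ✓
  (2,5): δ = 25.09°  ✓
  (2,6): δ = 69.06°  ·
  (3,4): δ = 92.08°  ·
  (3,5): δ = 43.44°  ·
  (3,6): δ = 0.52°  ✓
  (4,5): δ = 131.37°  ·
  (4,6): δ = 87.40°  ·
  (5,6): δ = 136.03°  ·
antipodal pairs: 4

count = 4; pairs: (1,4), (2,4), (2,5), (3,6)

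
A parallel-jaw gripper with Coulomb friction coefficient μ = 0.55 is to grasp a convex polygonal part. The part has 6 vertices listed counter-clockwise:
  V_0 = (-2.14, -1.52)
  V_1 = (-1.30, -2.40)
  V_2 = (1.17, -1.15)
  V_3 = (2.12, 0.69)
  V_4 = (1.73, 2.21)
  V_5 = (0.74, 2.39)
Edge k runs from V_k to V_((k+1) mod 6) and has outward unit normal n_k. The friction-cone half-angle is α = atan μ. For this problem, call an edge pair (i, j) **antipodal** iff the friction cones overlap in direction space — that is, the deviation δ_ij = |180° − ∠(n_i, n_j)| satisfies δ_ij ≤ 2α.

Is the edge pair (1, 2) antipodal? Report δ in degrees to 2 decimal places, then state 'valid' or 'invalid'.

δ = 144.15°, invalid

α = atan 0.55 = 28.81°;  2α = 57.62°
edge 1: e_1 = (+2.47, +1.25);  n_1 = (+0.4515, -0.8922)
edge 2: e_2 = (+0.95, +1.84);  n_2 = (+0.8886, -0.4588)
∠(n_1, n_2) = 35.85°
δ = |180° − 35.85°| = 144.15°
144.15° > 2α = 57.62°  →  invalid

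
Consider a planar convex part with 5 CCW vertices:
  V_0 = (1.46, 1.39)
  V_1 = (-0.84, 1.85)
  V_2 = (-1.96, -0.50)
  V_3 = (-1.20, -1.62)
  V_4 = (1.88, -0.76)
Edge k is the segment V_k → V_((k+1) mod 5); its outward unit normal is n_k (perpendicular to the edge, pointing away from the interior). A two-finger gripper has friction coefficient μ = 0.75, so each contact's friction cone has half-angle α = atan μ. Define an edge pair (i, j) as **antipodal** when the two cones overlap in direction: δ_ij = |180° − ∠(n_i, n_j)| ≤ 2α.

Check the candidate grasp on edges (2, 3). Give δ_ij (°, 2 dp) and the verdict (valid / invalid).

δ = 108.56°, invalid

α = atan 0.75 = 36.87°;  2α = 73.74°
edge 2: e_2 = (+0.76, -1.12);  n_2 = (-0.8275, -0.5615)
edge 3: e_3 = (+3.08, +0.86);  n_3 = (+0.2689, -0.9632)
∠(n_2, n_3) = 71.44°
δ = |180° − 71.44°| = 108.56°
108.56° > 2α = 73.74°  →  invalid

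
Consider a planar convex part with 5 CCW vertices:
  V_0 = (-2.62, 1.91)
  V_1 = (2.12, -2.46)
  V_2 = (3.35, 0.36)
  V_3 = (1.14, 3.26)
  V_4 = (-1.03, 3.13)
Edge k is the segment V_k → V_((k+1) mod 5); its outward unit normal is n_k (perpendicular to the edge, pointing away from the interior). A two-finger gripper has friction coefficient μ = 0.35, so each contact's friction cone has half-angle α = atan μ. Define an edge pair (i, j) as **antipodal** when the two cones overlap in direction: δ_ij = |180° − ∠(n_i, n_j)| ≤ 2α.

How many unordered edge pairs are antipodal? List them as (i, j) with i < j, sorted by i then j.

α = atan 0.35 = 19.29°;  2α = 38.58°
n_0 = (-0.6778, -0.7352)
n_1 = (+0.9166, -0.3998)
n_2 = (+0.7954, +0.6061)
n_3 = (-0.0598, +0.9982)
n_4 = (-0.6087, +0.7934)
  (0,1): δ = 70.89°  ·
  (0,2): δ = 10.02°  ✓
  (0,3): δ = 46.10°  ·
  (0,4): δ = 80.17°  ·
  (1,2): δ = 119.12°  ·
  (1,3): δ = 63.01°  ·
  (1,4): δ = 28.94°  ✓
  (2,3): δ = 123.88°  ·
  (2,4): δ = 89.81°  ·
  (3,4): δ = 145.93°  ·
antipodal pairs: 2

count = 2; pairs: (0,2), (1,4)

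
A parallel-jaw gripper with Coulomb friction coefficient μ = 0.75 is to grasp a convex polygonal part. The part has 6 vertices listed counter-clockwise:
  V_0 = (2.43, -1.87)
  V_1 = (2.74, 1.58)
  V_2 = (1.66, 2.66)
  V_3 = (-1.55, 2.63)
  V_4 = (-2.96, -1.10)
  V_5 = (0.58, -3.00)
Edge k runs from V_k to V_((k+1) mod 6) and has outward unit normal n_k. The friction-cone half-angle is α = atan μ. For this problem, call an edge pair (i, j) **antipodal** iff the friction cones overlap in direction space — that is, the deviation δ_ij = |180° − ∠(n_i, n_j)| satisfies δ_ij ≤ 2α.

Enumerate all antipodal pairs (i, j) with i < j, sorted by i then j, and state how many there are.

α = atan 0.75 = 36.87°;  2α = 73.74°
n_0 = (+0.9960, -0.0895)
n_1 = (+0.7071, +0.7071)
n_2 = (-0.0093, +1.0000)
n_3 = (-0.9354, +0.3536)
n_4 = (-0.4729, -0.8811)
n_5 = (+0.5213, -0.8534)
  (0,1): δ = 129.87°  ·
  (0,2): δ = 84.33°  ·
  (0,3): δ = 15.57°  ✓
  (0,4): δ = 66.91°  ✓
  (0,5): δ = 126.55°  ·
  (1,2): δ = 134.46°  ·
  (1,3): δ = 65.71°  ✓
  (1,4): δ = 16.78°  ✓
  (1,5): δ = 76.42°  ·
  (2,3): δ = 111.24°  ·
  (2,4): δ = 28.76°  ✓
  (2,5): δ = 30.88°  ✓
  (3,4): δ = 97.52°  ·
  (3,5): δ = 37.88°  ✓
  (4,5): δ = 120.36°  ·
antipodal pairs: 7

count = 7; pairs: (0,3), (0,4), (1,3), (1,4), (2,4), (2,5), (3,5)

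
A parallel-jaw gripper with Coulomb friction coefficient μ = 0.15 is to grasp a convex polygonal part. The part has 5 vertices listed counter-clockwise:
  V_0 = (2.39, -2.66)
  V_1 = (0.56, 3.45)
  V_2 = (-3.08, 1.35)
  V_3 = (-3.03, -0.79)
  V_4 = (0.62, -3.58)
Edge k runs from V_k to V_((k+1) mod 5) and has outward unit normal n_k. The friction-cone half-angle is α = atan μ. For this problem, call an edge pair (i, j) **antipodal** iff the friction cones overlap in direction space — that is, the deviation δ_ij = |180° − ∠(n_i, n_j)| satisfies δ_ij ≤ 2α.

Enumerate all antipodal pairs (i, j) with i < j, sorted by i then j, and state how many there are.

count = 2; pairs: (0,2), (1,4)

α = atan 0.15 = 8.53°;  2α = 17.06°
n_0 = (+0.9580, +0.2869)
n_1 = (-0.4997, +0.8662)
n_2 = (-0.9997, -0.0234)
n_3 = (-0.6073, -0.7945)
n_4 = (+0.4612, -0.8873)
  (0,1): δ = 76.69°  ·
  (0,2): δ = 15.33°  ✓
  (0,3): δ = 35.93°  ·
  (0,4): δ = 100.79°  ·
  (1,2): δ = 118.64°  ·
  (1,3): δ = 67.38°  ·
  (1,4): δ = 2.52°  ✓
  (2,3): δ = 128.73°  ·
  (2,4): δ = 63.87°  ·
  (3,4): δ = 115.14°  ·
antipodal pairs: 2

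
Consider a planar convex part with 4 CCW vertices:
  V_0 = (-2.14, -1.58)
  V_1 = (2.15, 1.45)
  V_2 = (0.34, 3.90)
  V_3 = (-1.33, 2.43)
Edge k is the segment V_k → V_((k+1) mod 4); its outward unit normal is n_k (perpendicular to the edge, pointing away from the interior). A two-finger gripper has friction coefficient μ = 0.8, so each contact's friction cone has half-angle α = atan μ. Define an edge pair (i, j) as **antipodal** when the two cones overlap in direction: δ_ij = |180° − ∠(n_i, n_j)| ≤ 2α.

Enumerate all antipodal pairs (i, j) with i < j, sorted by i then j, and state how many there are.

count = 3; pairs: (0,2), (0,3), (1,3)

α = atan 0.8 = 38.66°;  2α = 77.32°
n_0 = (+0.5769, -0.8168)
n_1 = (+0.8043, +0.5942)
n_2 = (-0.6607, +0.7506)
n_3 = (-0.9802, +0.1980)
  (0,1): δ = 88.78°  ·
  (0,2): δ = 6.12°  ✓
  (0,3): δ = 43.35°  ✓
  (1,2): δ = 85.10°  ·
  (1,3): δ = 47.88°  ✓
  (2,3): δ = 142.78°  ·
antipodal pairs: 3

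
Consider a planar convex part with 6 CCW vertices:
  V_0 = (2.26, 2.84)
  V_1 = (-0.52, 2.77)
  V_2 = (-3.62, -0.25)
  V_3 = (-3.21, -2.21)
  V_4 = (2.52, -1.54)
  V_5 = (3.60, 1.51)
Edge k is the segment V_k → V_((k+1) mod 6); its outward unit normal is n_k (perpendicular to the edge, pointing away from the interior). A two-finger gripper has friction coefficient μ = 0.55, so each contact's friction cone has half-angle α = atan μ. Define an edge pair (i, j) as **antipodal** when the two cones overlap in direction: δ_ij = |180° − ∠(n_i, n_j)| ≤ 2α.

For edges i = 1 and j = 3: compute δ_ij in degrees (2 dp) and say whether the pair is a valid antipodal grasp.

δ = 37.58°, valid

α = atan 0.55 = 28.81°;  2α = 57.62°
edge 1: e_1 = (-3.10, -3.02);  n_1 = (-0.6978, +0.7163)
edge 3: e_3 = (+5.73, +0.67);  n_3 = (+0.1161, -0.9932)
∠(n_1, n_3) = 142.42°
δ = |180° − 142.42°| = 37.58°
37.58° ≤ 2α = 57.62°  →  valid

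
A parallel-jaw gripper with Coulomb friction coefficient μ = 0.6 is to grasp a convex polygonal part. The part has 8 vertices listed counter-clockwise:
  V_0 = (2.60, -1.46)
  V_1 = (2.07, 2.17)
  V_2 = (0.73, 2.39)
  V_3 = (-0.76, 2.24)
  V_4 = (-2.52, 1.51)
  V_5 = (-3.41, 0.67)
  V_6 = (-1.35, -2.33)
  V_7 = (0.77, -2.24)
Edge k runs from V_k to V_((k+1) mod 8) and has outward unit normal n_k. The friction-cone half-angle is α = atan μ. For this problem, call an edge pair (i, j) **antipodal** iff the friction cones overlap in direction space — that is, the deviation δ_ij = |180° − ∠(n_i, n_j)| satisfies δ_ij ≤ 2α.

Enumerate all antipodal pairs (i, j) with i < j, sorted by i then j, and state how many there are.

α = atan 0.6 = 30.96°;  2α = 61.93°
n_0 = (+0.9895, +0.1445)
n_1 = (+0.1620, +0.9868)
n_2 = (-0.1002, +0.9950)
n_3 = (-0.3831, +0.9237)
n_4 = (-0.6864, +0.7272)
n_5 = (-0.8244, -0.5661)
n_6 = (+0.0424, -0.9991)
n_7 = (+0.3921, -0.9199)
  (0,1): δ = 107.63°  ·
  (0,2): δ = 92.56°  ·
  (0,3): δ = 75.78°  ·
  (0,4): δ = 54.96°  ✓
  (0,5): δ = 26.17°  ✓
  (0,6): δ = 84.12°  ·
  (0,7): δ = 104.78°  ·
  (1,2): δ = 164.93°  ·
  (1,3): δ = 148.15°  ·
  (1,4): δ = 127.33°  ·
  (1,5): δ = 46.20°  ✓
  (1,6): δ = 11.75°  ✓
  (1,7): δ = 32.41°  ✓
  (2,3): δ = 163.22°  ·
  (2,4): δ = 142.40°  ·
  (2,5): δ = 61.27°  ✓
  (2,6): δ = 3.32°  ✓
  (2,7): δ = 17.34°  ✓
  (3,4): δ = 159.18°  ·
  (3,5): δ = 78.05°  ·
  (3,6): δ = 20.10°  ✓
  (3,7): δ = 0.56°  ✓
  (4,5): δ = 98.87°  ·
  (4,6): δ = 40.91°  ✓
  (4,7): δ = 20.26°  ✓
  (5,6): δ = 122.05°  ·
  (5,7): δ = 101.39°  ·
  (6,7): δ = 159.35°  ·
antipodal pairs: 12

count = 12; pairs: (0,4), (0,5), (1,5), (1,6), (1,7), (2,5), (2,6), (2,7), (3,6), (3,7), (4,6), (4,7)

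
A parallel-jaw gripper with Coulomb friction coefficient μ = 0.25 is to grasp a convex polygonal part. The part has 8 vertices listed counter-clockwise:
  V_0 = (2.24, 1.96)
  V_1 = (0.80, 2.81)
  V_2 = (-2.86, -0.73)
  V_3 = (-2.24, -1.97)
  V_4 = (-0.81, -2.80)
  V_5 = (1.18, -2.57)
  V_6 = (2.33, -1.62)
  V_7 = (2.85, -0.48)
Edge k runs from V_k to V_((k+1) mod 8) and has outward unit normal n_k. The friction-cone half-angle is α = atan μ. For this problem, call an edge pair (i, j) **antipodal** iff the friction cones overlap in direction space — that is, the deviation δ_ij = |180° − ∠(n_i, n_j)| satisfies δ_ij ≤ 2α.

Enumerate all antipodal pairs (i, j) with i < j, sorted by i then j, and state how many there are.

α = atan 0.25 = 14.04°;  2α = 28.07°
n_0 = (+0.5083, +0.8612)
n_1 = (-0.6952, +0.7188)
n_2 = (-0.8944, -0.4472)
n_3 = (-0.5020, -0.8649)
n_4 = (+0.1148, -0.9934)
n_5 = (+0.6369, -0.7710)
n_6 = (+0.9098, -0.4150)
n_7 = (+0.9701, +0.2425)
  (0,1): δ = 105.40°  ·
  (0,2): δ = 32.88°  ·
  (0,3): δ = 0.42°  ✓
  (0,4): δ = 37.15°  ·
  (0,5): δ = 70.11°  ·
  (0,6): δ = 96.03°  ·
  (0,7): δ = 134.59°  ·
  (1,2): δ = 107.48°  ·
  (1,3): δ = 74.18°  ·
  (1,4): δ = 37.45°  ·
  (1,5): δ = 4.49°  ✓
  (1,6): δ = 21.44°  ✓
  (1,7): δ = 59.99°  ·
  (2,3): δ = 146.70°  ·
  (2,4): δ = 109.97°  ·
  (2,5): δ = 77.01°  ·
  (2,6): δ = 51.08°  ·
  (2,7): δ = 12.53°  ✓
  (3,4): δ = 143.28°  ·
  (3,5): δ = 110.31°  ·
  (3,6): δ = 84.39°  ·
  (3,7): δ = 45.83°  ·
  (4,5): δ = 147.03°  ·
  (4,6): δ = 121.11°  ·
  (4,7): δ = 82.56°  ·
  (5,6): δ = 154.08°  ·
  (5,7): δ = 115.52°  ·
  (6,7): δ = 141.44°  ·
antipodal pairs: 4

count = 4; pairs: (0,3), (1,5), (1,6), (2,7)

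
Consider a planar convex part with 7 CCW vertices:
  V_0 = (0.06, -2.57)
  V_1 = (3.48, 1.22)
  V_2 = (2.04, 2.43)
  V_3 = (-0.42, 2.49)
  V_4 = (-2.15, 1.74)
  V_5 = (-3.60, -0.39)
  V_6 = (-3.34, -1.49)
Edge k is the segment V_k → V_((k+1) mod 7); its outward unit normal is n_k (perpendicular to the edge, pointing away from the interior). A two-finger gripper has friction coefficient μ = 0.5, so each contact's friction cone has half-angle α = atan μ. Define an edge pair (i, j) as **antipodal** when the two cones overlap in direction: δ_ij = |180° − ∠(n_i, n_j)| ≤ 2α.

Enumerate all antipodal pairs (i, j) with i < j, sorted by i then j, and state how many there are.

count = 7; pairs: (0,2), (0,3), (0,4), (1,5), (1,6), (2,6), (3,6)

α = atan 0.5 = 26.57°;  2α = 53.13°
n_0 = (+0.7424, -0.6699)
n_1 = (+0.6433, +0.7656)
n_2 = (+0.0244, +0.9997)
n_3 = (-0.3978, +0.9175)
n_4 = (-0.8266, +0.5627)
n_5 = (-0.9732, -0.2300)
n_6 = (-0.3027, -0.9531)
  (0,1): δ = 87.98°  ·
  (0,2): δ = 49.33°  ✓
  (0,3): δ = 24.50°  ✓
  (0,4): δ = 7.82°  ✓
  (0,5): δ = 55.36°  ·
  (0,6): δ = 114.44°  ·
  (1,2): δ = 141.36°  ·
  (1,3): δ = 116.52°  ·
  (1,4): δ = 84.21°  ·
  (1,5): δ = 36.66°  ✓
  (1,6): δ = 22.42°  ✓
  (2,3): δ = 155.16°  ·
  (2,4): δ = 122.85°  ·
  (2,5): δ = 75.30°  ·
  (2,6): δ = 16.23°  ✓
  (3,4): δ = 147.68°  ·
  (3,5): δ = 100.14°  ·
  (3,6): δ = 41.06°  ✓
  (4,5): δ = 132.46°  ·
  (4,6): δ = 73.38°  ·
  (5,6): δ = 120.92°  ·
antipodal pairs: 7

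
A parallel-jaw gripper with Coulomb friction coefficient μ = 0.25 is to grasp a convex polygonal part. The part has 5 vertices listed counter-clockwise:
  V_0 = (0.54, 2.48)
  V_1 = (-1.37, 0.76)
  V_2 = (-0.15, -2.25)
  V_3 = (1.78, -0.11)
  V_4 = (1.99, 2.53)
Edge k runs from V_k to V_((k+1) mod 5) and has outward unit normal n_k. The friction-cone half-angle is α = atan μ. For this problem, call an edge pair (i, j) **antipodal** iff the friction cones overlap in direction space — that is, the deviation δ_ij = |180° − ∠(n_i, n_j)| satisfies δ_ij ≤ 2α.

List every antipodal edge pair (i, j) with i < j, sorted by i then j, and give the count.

count = 2; pairs: (0,2), (1,3)

α = atan 0.25 = 14.04°;  2α = 28.07°
n_0 = (-0.6692, +0.7431)
n_1 = (-0.9268, -0.3756)
n_2 = (+0.7426, -0.6697)
n_3 = (+0.9969, -0.0793)
n_4 = (-0.0345, +0.9994)
  (0,1): δ = 109.94°  ·
  (0,2): δ = 5.95°  ✓
  (0,3): δ = 43.45°  ·
  (0,4): δ = 139.97°  ·
  (1,2): δ = 64.11°  ·
  (1,3): δ = 26.61°  ✓
  (1,4): δ = 69.91°  ·
  (2,3): δ = 142.50°  ·
  (2,4): δ = 45.98°  ·
  (3,4): δ = 83.48°  ·
antipodal pairs: 2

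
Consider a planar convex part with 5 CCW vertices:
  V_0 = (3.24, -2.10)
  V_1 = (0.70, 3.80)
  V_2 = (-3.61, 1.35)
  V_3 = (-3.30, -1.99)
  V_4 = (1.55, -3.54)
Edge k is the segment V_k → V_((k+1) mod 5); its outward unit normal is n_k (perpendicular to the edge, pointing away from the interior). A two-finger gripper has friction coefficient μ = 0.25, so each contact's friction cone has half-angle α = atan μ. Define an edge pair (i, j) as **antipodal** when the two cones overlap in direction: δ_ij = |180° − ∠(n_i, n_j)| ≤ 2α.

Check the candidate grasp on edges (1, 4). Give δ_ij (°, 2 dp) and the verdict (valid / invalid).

δ = 10.82°, valid

α = atan 0.25 = 14.04°;  2α = 28.07°
edge 1: e_1 = (-4.31, -2.45);  n_1 = (-0.4942, +0.8694)
edge 4: e_4 = (+1.69, +1.44);  n_4 = (+0.6486, -0.7612)
∠(n_1, n_4) = 169.18°
δ = |180° − 169.18°| = 10.82°
10.82° ≤ 2α = 28.07°  →  valid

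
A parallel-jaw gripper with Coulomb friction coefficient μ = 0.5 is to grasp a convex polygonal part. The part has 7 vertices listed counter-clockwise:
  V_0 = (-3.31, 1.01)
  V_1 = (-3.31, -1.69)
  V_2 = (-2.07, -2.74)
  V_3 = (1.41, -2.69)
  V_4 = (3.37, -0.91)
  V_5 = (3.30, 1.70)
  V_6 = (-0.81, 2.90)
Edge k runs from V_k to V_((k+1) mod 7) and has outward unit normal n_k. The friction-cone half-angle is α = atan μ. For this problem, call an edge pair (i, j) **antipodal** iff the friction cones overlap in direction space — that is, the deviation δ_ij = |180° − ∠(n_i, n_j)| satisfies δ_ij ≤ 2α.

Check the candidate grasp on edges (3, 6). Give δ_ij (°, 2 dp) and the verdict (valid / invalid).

δ = 5.16°, valid

α = atan 0.5 = 26.57°;  2α = 53.13°
edge 3: e_3 = (+1.96, +1.78);  n_3 = (+0.6723, -0.7403)
edge 6: e_6 = (-2.50, -1.89);  n_6 = (-0.6031, +0.7977)
∠(n_3, n_6) = 174.84°
δ = |180° − 174.84°| = 5.16°
5.16° ≤ 2α = 53.13°  →  valid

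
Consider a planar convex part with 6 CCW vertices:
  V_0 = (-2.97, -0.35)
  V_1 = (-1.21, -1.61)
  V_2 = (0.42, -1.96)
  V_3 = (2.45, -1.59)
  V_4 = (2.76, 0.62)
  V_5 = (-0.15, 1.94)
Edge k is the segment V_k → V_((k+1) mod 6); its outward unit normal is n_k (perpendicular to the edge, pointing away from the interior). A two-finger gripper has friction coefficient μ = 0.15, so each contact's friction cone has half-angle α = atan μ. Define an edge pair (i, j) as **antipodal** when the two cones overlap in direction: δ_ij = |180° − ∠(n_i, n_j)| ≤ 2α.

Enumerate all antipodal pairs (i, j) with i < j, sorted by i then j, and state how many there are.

count = 2; pairs: (0,4), (1,4)

α = atan 0.15 = 8.53°;  2α = 17.06°
n_0 = (-0.5821, -0.8131)
n_1 = (-0.2099, -0.9777)
n_2 = (+0.1793, -0.9838)
n_3 = (+0.9903, -0.1389)
n_4 = (+0.4131, +0.9107)
n_5 = (-0.6304, +0.7763)
  (0,1): δ = 156.52°  ·
  (0,2): δ = 134.07°  ·
  (0,3): δ = 62.39°  ·
  (0,4): δ = 11.20°  ✓
  (0,5): δ = 74.68°  ·
  (1,2): δ = 157.55°  ·
  (1,3): δ = 85.87°  ·
  (1,4): δ = 12.28°  ✓
  (1,5): δ = 51.20°  ·
  (2,3): δ = 108.31°  ·
  (2,4): δ = 34.73°  ·
  (2,5): δ = 28.75°  ·
  (3,4): δ = 106.41°  ·
  (3,5): δ = 42.94°  ·
  (4,5): δ = 116.52°  ·
antipodal pairs: 2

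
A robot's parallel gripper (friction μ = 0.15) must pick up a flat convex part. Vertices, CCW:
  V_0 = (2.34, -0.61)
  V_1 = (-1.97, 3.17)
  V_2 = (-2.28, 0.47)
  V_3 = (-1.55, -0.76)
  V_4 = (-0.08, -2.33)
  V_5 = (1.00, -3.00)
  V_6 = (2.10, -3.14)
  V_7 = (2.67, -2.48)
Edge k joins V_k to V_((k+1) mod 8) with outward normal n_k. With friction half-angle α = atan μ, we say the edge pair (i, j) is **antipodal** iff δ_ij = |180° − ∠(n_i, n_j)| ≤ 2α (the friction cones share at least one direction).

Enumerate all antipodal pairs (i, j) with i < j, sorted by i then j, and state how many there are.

count = 3; pairs: (0,3), (0,4), (1,7)

α = atan 0.15 = 8.53°;  2α = 17.06°
n_0 = (+0.6594, +0.7518)
n_1 = (-0.9935, +0.1141)
n_2 = (-0.8600, -0.5104)
n_3 = (-0.7300, -0.6835)
n_4 = (-0.5272, -0.8498)
n_5 = (-0.1263, -0.9920)
n_6 = (+0.7568, -0.6536)
n_7 = (+0.9848, +0.1738)
  (0,1): δ = 55.30°  ·
  (0,2): δ = 18.06°  ·
  (0,3): δ = 5.63°  ✓
  (0,4): δ = 9.44°  ✓
  (0,5): δ = 34.00°  ·
  (0,6): δ = 90.44°  ·
  (0,7): δ = 141.26°  ·
  (1,2): δ = 142.76°  ·
  (1,3): δ = 130.33°  ·
  (1,4): δ = 115.26°  ·
  (1,5): δ = 90.70°  ·
  (1,6): δ = 34.27°  ·
  (1,7): δ = 16.56°  ✓
  (2,3): δ = 167.57°  ·
  (2,4): δ = 152.50°  ·
  (2,5): δ = 127.94°  ·
  (2,6): δ = 71.50°  ·
  (2,7): δ = 20.68°  ·
  (3,4): δ = 164.93°  ·
  (3,5): δ = 140.37°  ·
  (3,6): δ = 83.93°  ·
  (3,7): δ = 33.11°  ·
  (4,5): δ = 155.44°  ·
  (4,6): δ = 99.00°  ·
  (4,7): δ = 48.18°  ·
  (5,6): δ = 123.56°  ·
  (5,7): δ = 72.74°  ·
  (6,7): δ = 129.18°  ·
antipodal pairs: 3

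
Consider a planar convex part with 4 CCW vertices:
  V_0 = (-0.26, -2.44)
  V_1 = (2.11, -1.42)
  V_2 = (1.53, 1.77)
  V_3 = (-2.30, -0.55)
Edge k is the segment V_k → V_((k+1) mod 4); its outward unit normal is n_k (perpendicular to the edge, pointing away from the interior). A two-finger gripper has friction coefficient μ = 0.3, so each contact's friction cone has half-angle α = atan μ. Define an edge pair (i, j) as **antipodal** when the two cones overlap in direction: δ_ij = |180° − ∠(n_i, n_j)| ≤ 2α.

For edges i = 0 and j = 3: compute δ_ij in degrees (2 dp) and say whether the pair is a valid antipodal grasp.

α = atan 0.3 = 16.70°;  2α = 33.40°
edge 0: e_0 = (+2.37, +1.02);  n_0 = (+0.3953, -0.9185)
edge 3: e_3 = (+2.04, -1.89);  n_3 = (-0.6796, -0.7336)
∠(n_0, n_3) = 66.10°
δ = |180° − 66.10°| = 113.90°
113.90° > 2α = 33.40°  →  invalid

δ = 113.90°, invalid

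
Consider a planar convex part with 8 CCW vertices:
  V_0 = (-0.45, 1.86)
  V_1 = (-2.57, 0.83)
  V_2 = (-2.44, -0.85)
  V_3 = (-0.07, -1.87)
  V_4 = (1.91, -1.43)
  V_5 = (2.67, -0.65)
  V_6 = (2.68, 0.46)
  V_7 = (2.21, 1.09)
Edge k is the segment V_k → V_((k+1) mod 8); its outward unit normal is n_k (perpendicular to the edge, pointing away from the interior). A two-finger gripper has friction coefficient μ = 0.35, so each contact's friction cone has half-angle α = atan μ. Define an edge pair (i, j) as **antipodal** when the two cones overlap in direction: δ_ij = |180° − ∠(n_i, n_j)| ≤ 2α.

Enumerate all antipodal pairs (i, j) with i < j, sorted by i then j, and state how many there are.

count = 7; pairs: (0,3), (0,4), (1,5), (1,6), (2,6), (2,7), (3,7)

α = atan 0.35 = 19.29°;  2α = 38.58°
n_0 = (-0.4370, +0.8995)
n_1 = (-0.9970, -0.0772)
n_2 = (-0.3953, -0.9185)
n_3 = (+0.2169, -0.9762)
n_4 = (+0.7162, -0.6979)
n_5 = (+1.0000, -0.0090)
n_6 = (+0.8015, +0.5980)
n_7 = (+0.2781, +0.9606)
  (0,1): δ = 111.49°  ·
  (0,2): δ = 49.20°  ·
  (0,3): δ = 13.38°  ✓
  (0,4): δ = 19.83°  ✓
  (0,5): δ = 63.57°  ·
  (0,6): δ = 100.81°  ·
  (0,7): δ = 137.94°  ·
  (1,2): δ = 117.71°  ·
  (1,3): δ = 81.90°  ·
  (1,4): δ = 48.68°  ·
  (1,5): δ = 4.94°  ✓
  (1,6): δ = 32.30°  ✓
  (1,7): δ = 69.43°  ·
  (2,3): δ = 144.19°  ·
  (2,4): δ = 110.97°  ·
  (2,5): δ = 67.23°  ·
  (2,6): δ = 29.99°  ✓
  (2,7): δ = 7.14°  ✓
  (3,4): δ = 146.78°  ·
  (3,5): δ = 103.04°  ·
  (3,6): δ = 65.80°  ·
  (3,7): δ = 28.67°  ✓
  (4,5): δ = 136.26°  ·
  (4,6): δ = 99.02°  ·
  (4,7): δ = 61.89°  ·
  (5,6): δ = 142.76°  ·
  (5,7): δ = 105.63°  ·
  (6,7): δ = 142.87°  ·
antipodal pairs: 7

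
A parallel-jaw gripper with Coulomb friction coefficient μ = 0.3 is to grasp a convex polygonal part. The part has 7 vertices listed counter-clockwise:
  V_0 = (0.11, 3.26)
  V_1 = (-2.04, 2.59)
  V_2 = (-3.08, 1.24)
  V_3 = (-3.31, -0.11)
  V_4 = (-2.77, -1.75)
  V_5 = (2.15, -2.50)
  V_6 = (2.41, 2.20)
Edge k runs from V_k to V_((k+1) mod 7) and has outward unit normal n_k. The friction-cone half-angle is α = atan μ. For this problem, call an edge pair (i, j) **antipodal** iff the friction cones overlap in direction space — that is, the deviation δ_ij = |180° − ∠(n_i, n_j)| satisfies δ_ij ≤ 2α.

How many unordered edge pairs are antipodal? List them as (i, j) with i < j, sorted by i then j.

α = atan 0.3 = 16.70°;  2α = 33.40°
n_0 = (-0.2975, +0.9547)
n_1 = (-0.7922, +0.6103)
n_2 = (-0.9858, +0.1680)
n_3 = (-0.9498, -0.3128)
n_4 = (-0.1507, -0.9886)
n_5 = (+0.9985, -0.0552)
n_6 = (+0.4186, +0.9082)
  (0,1): δ = 144.92°  ·
  (0,2): δ = 116.98°  ·
  (0,3): δ = 89.08°  ·
  (0,4): δ = 25.98°  ✓
  (0,5): δ = 69.53°  ·
  (0,6): δ = 137.95°  ·
  (1,2): δ = 152.06°  ·
  (1,3): δ = 124.17°  ·
  (1,4): δ = 61.06°  ·
  (1,5): δ = 34.44°  ·
  (1,6): δ = 102.87°  ·
  (2,3): δ = 152.11°  ·
  (2,4): δ = 89.00°  ·
  (2,5): δ = 6.50°  ✓
  (2,6): δ = 74.93°  ·
  (3,4): δ = 116.89°  ·
  (3,5): δ = 21.39°  ✓
  (3,6): δ = 47.03°  ·
  (4,5): δ = 84.50°  ·
  (4,6): δ = 16.08°  ✓
  (5,6): δ = 111.58°  ·
antipodal pairs: 4

count = 4; pairs: (0,4), (2,5), (3,5), (4,6)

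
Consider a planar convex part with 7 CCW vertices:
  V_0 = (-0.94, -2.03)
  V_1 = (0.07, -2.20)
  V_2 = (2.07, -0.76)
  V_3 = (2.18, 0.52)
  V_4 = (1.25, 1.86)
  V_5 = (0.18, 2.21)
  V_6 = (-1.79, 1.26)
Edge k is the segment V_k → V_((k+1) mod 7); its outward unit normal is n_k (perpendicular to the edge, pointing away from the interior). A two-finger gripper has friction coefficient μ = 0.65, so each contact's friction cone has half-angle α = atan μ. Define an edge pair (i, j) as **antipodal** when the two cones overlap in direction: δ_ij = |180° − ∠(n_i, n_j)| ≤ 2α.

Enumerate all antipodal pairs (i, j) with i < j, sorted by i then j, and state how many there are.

α = atan 0.65 = 33.02°;  2α = 66.05°
n_0 = (-0.1660, -0.9861)
n_1 = (+0.5843, -0.8115)
n_2 = (+0.9963, -0.0856)
n_3 = (+0.8215, +0.5702)
n_4 = (+0.3109, +0.9504)
n_5 = (-0.4344, +0.9007)
n_6 = (-0.9682, -0.2501)
  (0,1): δ = 134.69°  ·
  (0,2): δ = 85.36°  ·
  (0,3): δ = 45.68°  ✓
  (0,4): δ = 8.56°  ✓
  (0,5): δ = 35.30°  ✓
  (0,6): δ = 114.04°  ·
  (1,2): δ = 130.67°  ·
  (1,3): δ = 90.99°  ·
  (1,4): δ = 53.87°  ✓
  (1,5): δ = 10.01°  ✓
  (1,6): δ = 68.73°  ·
  (2,3): δ = 140.33°  ·
  (2,4): δ = 103.20°  ·
  (2,5): δ = 59.34°  ✓
  (2,6): δ = 19.40°  ✓
  (3,4): δ = 142.87°  ·
  (3,5): δ = 99.02°  ·
  (3,6): δ = 20.28°  ✓
  (4,5): δ = 136.14°  ·
  (4,6): δ = 57.40°  ✓
  (5,6): δ = 101.26°  ·
antipodal pairs: 9

count = 9; pairs: (0,3), (0,4), (0,5), (1,4), (1,5), (2,5), (2,6), (3,6), (4,6)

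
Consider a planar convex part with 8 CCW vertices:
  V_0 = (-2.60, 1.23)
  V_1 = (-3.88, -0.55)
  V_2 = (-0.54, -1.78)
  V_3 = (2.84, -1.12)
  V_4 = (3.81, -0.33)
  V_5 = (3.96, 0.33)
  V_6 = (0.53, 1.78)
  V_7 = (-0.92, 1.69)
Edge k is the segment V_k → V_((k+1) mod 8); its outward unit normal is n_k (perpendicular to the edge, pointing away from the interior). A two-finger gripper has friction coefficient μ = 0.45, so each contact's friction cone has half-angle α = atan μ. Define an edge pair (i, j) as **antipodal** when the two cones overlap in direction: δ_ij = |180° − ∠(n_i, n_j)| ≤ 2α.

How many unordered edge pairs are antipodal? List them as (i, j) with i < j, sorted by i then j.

α = atan 0.45 = 24.23°;  2α = 48.46°
n_0 = (-0.8119, +0.5838)
n_1 = (-0.3456, -0.9384)
n_2 = (+0.1916, -0.9815)
n_3 = (+0.6315, -0.7754)
n_4 = (+0.9751, -0.2216)
n_5 = (+0.3894, +0.9211)
n_6 = (-0.0619, +0.9981)
n_7 = (-0.2641, +0.9645)
  (0,1): δ = 74.50°  ·
  (0,2): δ = 43.23°  ✓
  (0,3): δ = 15.12°  ✓
  (0,4): δ = 22.92°  ✓
  (0,5): δ = 102.80°  ·
  (0,6): δ = 129.27°  ·
  (0,7): δ = 141.03°  ·
  (1,2): δ = 148.73°  ·
  (1,3): δ = 120.62°  ·
  (1,4): δ = 82.59°  ·
  (1,5): δ = 2.70°  ✓
  (1,6): δ = 23.77°  ✓
  (1,7): δ = 35.53°  ✓
  (2,3): δ = 151.89°  ·
  (2,4): δ = 113.85°  ·
  (2,5): δ = 33.96°  ✓
  (2,6): δ = 7.50°  ✓
  (2,7): δ = 4.26°  ✓
  (3,4): δ = 141.96°  ·
  (3,5): δ = 62.08°  ·
  (3,6): δ = 35.61°  ✓
  (3,7): δ = 23.85°  ✓
  (4,5): δ = 100.11°  ·
  (4,6): δ = 73.64°  ·
  (4,7): δ = 61.88°  ·
  (5,6): δ = 153.53°  ·
  (5,7): δ = 141.77°  ·
  (6,7): δ = 168.24°  ·
antipodal pairs: 11

count = 11; pairs: (0,2), (0,3), (0,4), (1,5), (1,6), (1,7), (2,5), (2,6), (2,7), (3,6), (3,7)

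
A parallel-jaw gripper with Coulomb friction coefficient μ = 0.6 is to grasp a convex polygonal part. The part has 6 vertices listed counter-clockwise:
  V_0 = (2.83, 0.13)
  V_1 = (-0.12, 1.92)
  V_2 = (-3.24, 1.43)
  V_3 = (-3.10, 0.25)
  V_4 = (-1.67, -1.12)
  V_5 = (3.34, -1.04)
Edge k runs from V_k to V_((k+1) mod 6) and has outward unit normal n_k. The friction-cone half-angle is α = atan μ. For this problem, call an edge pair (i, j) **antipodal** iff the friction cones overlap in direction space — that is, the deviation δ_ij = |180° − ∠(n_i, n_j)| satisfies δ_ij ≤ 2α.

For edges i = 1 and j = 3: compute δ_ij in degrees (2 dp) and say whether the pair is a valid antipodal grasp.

δ = 52.70°, valid

α = atan 0.6 = 30.96°;  2α = 61.93°
edge 1: e_1 = (-3.12, -0.49);  n_1 = (-0.1551, +0.9879)
edge 3: e_3 = (+1.43, -1.37);  n_3 = (-0.6918, -0.7221)
∠(n_1, n_3) = 127.30°
δ = |180° − 127.30°| = 52.70°
52.70° ≤ 2α = 61.93°  →  valid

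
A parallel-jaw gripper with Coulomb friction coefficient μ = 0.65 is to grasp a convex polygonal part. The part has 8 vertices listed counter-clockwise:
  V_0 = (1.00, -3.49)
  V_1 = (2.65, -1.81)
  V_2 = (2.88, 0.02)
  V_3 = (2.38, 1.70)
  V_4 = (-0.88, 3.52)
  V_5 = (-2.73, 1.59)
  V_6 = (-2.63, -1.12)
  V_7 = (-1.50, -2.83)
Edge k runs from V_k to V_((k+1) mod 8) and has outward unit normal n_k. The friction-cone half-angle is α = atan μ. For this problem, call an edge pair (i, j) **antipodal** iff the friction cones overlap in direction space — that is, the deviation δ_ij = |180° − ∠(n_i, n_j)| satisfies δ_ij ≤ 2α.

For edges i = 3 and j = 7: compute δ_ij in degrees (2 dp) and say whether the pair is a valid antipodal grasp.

α = atan 0.65 = 33.02°;  2α = 66.05°
edge 3: e_3 = (-3.26, +1.82);  n_3 = (+0.4875, +0.8731)
edge 7: e_7 = (+2.50, -0.66);  n_7 = (-0.2553, -0.9669)
∠(n_3, n_7) = 165.61°
δ = |180° − 165.61°| = 14.39°
14.39° ≤ 2α = 66.05°  →  valid

δ = 14.39°, valid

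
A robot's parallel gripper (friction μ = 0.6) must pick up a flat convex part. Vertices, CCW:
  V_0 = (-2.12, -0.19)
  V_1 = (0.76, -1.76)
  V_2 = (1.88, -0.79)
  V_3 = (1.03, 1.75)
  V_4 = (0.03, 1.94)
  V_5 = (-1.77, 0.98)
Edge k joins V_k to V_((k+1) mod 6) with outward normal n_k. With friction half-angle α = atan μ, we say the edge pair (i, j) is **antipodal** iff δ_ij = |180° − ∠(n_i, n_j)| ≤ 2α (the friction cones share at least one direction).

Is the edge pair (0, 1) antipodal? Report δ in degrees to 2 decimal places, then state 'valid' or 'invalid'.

δ = 110.51°, invalid

α = atan 0.6 = 30.96°;  2α = 61.93°
edge 0: e_0 = (+2.88, -1.57);  n_0 = (-0.4786, -0.8780)
edge 1: e_1 = (+1.12, +0.97);  n_1 = (+0.6547, -0.7559)
∠(n_0, n_1) = 69.49°
δ = |180° − 69.49°| = 110.51°
110.51° > 2α = 61.93°  →  invalid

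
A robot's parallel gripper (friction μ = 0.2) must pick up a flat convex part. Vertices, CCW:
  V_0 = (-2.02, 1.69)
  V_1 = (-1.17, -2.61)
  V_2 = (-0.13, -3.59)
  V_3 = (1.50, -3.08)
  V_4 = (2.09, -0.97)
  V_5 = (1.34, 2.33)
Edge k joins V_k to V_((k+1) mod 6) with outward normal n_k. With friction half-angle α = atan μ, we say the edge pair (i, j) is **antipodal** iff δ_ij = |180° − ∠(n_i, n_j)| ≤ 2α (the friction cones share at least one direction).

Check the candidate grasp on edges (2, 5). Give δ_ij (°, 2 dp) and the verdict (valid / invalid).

α = atan 0.2 = 11.31°;  2α = 22.62°
edge 2: e_2 = (+1.63, +0.51);  n_2 = (+0.2986, -0.9544)
edge 5: e_5 = (-3.36, -0.64);  n_5 = (-0.1871, +0.9823)
∠(n_2, n_5) = 173.41°
δ = |180° − 173.41°| = 6.59°
6.59° ≤ 2α = 22.62°  →  valid

δ = 6.59°, valid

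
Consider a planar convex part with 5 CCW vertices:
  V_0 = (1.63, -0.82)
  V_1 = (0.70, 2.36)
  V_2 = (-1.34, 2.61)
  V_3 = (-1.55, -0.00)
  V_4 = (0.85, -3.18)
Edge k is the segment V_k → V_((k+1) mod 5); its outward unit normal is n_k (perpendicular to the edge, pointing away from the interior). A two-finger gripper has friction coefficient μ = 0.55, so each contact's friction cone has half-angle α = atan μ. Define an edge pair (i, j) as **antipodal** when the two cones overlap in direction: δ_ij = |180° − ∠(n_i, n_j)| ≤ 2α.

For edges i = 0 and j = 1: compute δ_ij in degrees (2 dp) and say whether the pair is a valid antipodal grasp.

α = atan 0.55 = 28.81°;  2α = 57.62°
edge 0: e_0 = (-0.93, +3.18);  n_0 = (+0.9598, +0.2807)
edge 1: e_1 = (-2.04, +0.25);  n_1 = (+0.1216, +0.9926)
∠(n_0, n_1) = 66.71°
δ = |180° − 66.71°| = 113.29°
113.29° > 2α = 57.62°  →  invalid

δ = 113.29°, invalid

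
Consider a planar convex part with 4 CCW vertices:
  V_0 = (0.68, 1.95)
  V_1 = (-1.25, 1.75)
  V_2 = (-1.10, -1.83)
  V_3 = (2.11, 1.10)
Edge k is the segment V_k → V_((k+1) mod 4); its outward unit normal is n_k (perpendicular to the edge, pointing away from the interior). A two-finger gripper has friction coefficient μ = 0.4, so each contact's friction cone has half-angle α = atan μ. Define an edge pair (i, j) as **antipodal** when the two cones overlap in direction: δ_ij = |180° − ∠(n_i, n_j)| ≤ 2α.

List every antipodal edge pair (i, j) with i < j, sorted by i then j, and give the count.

count = 1; pairs: (0,2)

α = atan 0.4 = 21.80°;  2α = 43.60°
n_0 = (-0.1031, +0.9947)
n_1 = (-0.9991, -0.0419)
n_2 = (+0.6742, -0.7386)
n_3 = (+0.5110, +0.8596)
  (0,1): δ = 93.52°  ·
  (0,2): δ = 36.47°  ✓
  (0,3): δ = 143.36°  ·
  (1,2): δ = 50.01°  ·
  (1,3): δ = 56.87°  ·
  (2,3): δ = 73.12°  ·
antipodal pairs: 1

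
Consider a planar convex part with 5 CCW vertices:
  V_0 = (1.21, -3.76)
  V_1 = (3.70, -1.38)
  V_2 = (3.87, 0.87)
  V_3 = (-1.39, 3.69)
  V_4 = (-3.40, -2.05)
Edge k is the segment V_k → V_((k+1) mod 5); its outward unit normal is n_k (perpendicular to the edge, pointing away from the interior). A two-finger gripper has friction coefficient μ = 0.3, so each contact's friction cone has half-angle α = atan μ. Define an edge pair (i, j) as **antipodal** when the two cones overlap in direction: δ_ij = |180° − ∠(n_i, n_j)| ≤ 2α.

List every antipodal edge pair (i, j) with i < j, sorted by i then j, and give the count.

α = atan 0.3 = 16.70°;  2α = 33.40°
n_0 = (+0.6910, -0.7229)
n_1 = (+0.9972, -0.0753)
n_2 = (+0.4725, +0.8813)
n_3 = (-0.9438, +0.3305)
n_4 = (-0.3478, -0.9376)
  (0,1): δ = 138.03°  ·
  (0,2): δ = 71.90°  ·
  (0,3): δ = 26.99°  ✓
  (0,4): δ = 115.94°  ·
  (1,2): δ = 113.88°  ·
  (1,3): δ = 14.98°  ✓
  (1,4): δ = 73.97°  ·
  (2,3): δ = 81.10°  ·
  (2,4): δ = 7.85°  ✓
  (3,4): δ = 91.05°  ·
antipodal pairs: 3

count = 3; pairs: (0,3), (1,3), (2,4)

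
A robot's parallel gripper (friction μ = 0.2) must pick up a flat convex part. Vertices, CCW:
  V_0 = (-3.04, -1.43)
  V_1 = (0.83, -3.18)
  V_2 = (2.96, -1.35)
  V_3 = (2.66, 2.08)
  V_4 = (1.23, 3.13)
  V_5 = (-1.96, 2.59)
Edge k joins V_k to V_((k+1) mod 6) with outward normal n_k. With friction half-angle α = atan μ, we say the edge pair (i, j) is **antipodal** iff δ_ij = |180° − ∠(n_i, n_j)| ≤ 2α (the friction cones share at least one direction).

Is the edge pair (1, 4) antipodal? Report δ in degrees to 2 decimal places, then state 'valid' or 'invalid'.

α = atan 0.2 = 11.31°;  2α = 22.62°
edge 1: e_1 = (+2.13, +1.83);  n_1 = (+0.6517, -0.7585)
edge 4: e_4 = (-3.19, -0.54);  n_4 = (-0.1669, +0.9860)
∠(n_1, n_4) = 148.94°
δ = |180° − 148.94°| = 31.06°
31.06° > 2α = 22.62°  →  invalid

δ = 31.06°, invalid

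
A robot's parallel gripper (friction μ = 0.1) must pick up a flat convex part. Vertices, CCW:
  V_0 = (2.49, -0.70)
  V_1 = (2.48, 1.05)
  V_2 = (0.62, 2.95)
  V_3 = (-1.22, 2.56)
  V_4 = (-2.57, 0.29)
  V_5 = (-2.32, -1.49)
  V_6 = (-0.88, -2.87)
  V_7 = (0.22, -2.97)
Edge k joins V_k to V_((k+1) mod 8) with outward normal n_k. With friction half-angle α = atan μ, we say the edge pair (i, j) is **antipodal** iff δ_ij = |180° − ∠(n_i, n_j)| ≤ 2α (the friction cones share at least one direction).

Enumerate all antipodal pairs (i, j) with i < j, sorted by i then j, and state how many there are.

α = atan 0.1 = 5.71°;  2α = 11.42°
n_0 = (+1.0000, +0.0057)
n_1 = (+0.7146, +0.6995)
n_2 = (-0.2074, +0.9783)
n_3 = (-0.8595, +0.5112)
n_4 = (-0.9903, -0.1391)
n_5 = (-0.6919, -0.7220)
n_6 = (-0.0905, -0.9959)
n_7 = (+0.7071, -0.7071)
  (0,1): δ = 135.94°  ·
  (0,2): δ = 78.36°  ·
  (0,3): δ = 31.07°  ·
  (0,4): δ = 7.67°  ✓
  (0,5): δ = 45.89°  ·
  (0,6): δ = 84.48°  ·
  (0,7): δ = 134.67°  ·
  (1,2): δ = 122.42°  ·
  (1,3): δ = 75.13°  ·
  (1,4): δ = 36.40°  ·
  (1,5): δ = 1.83°  ✓
  (1,6): δ = 40.42°  ·
  (1,7): δ = 90.61°  ·
  (2,3): δ = 132.71°  ·
  (2,4): δ = 93.97°  ·
  (2,5): δ = 55.75°  ·
  (2,6): δ = 17.16°  ·
  (2,7): δ = 33.03°  ·
  (3,4): δ = 141.26°  ·
  (3,5): δ = 103.04°  ·
  (3,6): δ = 64.45°  ·
  (3,7): δ = 14.26°  ·
  (4,5): δ = 141.78°  ·
  (4,6): δ = 103.19°  ·
  (4,7): δ = 52.99°  ·
  (5,6): δ = 141.41°  ·
  (5,7): δ = 91.22°  ·
  (6,7): δ = 129.81°  ·
antipodal pairs: 2

count = 2; pairs: (0,4), (1,5)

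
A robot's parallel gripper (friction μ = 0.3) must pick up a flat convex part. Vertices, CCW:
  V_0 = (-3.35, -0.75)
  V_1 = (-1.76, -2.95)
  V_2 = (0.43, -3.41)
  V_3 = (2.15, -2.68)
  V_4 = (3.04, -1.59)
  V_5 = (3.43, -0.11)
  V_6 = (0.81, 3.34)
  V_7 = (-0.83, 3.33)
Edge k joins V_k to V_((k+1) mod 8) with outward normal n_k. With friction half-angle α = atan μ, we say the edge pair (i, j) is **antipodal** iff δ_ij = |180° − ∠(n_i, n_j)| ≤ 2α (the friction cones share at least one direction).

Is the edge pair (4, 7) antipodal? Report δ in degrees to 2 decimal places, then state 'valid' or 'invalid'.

δ = 16.94°, valid

α = atan 0.3 = 16.70°;  2α = 33.40°
edge 4: e_4 = (+0.39, +1.48);  n_4 = (+0.9670, -0.2548)
edge 7: e_7 = (-2.52, -4.08);  n_7 = (-0.8508, +0.5255)
∠(n_4, n_7) = 163.06°
δ = |180° − 163.06°| = 16.94°
16.94° ≤ 2α = 33.40°  →  valid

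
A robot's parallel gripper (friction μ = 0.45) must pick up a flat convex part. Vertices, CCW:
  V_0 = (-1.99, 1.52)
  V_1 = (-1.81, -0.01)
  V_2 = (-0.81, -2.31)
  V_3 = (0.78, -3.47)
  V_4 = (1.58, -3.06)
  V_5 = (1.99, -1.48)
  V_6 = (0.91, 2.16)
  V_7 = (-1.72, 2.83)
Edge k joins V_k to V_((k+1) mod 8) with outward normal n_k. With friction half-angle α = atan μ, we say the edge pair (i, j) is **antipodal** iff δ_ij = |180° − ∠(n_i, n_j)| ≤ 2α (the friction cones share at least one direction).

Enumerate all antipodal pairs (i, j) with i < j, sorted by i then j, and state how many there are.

count = 9; pairs: (0,4), (0,5), (1,4), (1,5), (2,5), (2,6), (3,6), (4,7), (5,7)

α = atan 0.45 = 24.23°;  2α = 48.46°
n_0 = (-0.9932, -0.1168)
n_1 = (-0.9171, -0.3987)
n_2 = (-0.5894, -0.8079)
n_3 = (+0.4561, -0.8899)
n_4 = (+0.9679, -0.2512)
n_5 = (+0.9587, +0.2844)
n_6 = (+0.2469, +0.9690)
n_7 = (-0.9794, +0.2019)
  (0,1): δ = 163.21°  ·
  (0,2): δ = 132.82°  ·
  (0,3): δ = 69.57°  ·
  (0,4): δ = 21.26°  ✓
  (0,5): δ = 9.82°  ✓
  (0,6): δ = 69.00°  ·
  (0,7): δ = 161.64°  ·
  (1,2): δ = 149.61°  ·
  (1,3): δ = 86.36°  ·
  (1,4): δ = 38.05°  ✓
  (1,5): δ = 6.97°  ✓
  (1,6): δ = 52.21°  ·
  (1,7): δ = 144.86°  ·
  (2,3): δ = 116.75°  ·
  (2,4): δ = 68.43°  ·
  (2,5): δ = 37.36°  ✓
  (2,6): δ = 21.82°  ✓
  (2,7): δ = 114.47°  ·
  (3,4): δ = 131.68°  ·
  (3,5): δ = 100.61°  ·
  (3,6): δ = 41.43°  ✓
  (3,7): δ = 51.22°  ·
  (4,5): δ = 148.93°  ·
  (4,6): δ = 89.75°  ·
  (4,7): δ = 2.90°  ✓
  (5,6): δ = 120.82°  ·
  (5,7): δ = 28.17°  ✓
  (6,7): δ = 87.35°  ·
antipodal pairs: 9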